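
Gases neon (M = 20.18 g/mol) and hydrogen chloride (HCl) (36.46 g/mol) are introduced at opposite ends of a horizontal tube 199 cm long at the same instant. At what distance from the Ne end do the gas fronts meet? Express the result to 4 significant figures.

In equal time, each gas travels a distance ∝ its rate ∝ 1/√M, so d_Ne/d_HCl = √(M_HCl/M_Ne) = √(36.46/20.18) = 1.344.
With d_Ne + d_HCl = 199 cm, d_HCl = 199/(1 + 1.344) = 84.89 cm.
d_Ne = 199 − 84.89 = 114.1 cm.

114.1 cm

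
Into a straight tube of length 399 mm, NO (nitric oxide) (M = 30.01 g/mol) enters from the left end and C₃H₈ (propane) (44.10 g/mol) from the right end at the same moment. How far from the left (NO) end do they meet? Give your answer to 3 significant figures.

Distances travelled in equal time are proportional to diffusion rates, so d_NO/d_C₃H₈ = √(M_C₃H₈/M_NO) = √(44.10/30.01) = 1.212.
With d_NO + d_C₃H₈ = 399 mm, d_C₃H₈ = 399/(1 + 1.212) = 180.4 mm.
d_NO = 399 − 180.4 = 219 mm.

219 mm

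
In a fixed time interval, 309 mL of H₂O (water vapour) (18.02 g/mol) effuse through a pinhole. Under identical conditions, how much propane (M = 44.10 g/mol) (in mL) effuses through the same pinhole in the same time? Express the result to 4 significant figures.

197.5 mL

From Graham's law, rate_C₃H₈/rate_H₂O = √(M_H₂O/M_C₃H₈) = √(18.02/44.10) = √0.4086 = 0.6392.
So the volume for C₃H₈ is 309 × 0.6392 = 197.5 mL.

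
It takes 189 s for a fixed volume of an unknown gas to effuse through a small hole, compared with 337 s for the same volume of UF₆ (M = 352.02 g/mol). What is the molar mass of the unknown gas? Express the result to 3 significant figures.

Since effusion rate ∝ 1/√M, t_X/t_UF₆ = √(M_X/M_UF₆).
189/337 = 0.5608 = √(M_X/352.02)
M_X = 352.02 × 0.5608² = 352.02 × 0.3145 = 111 g/mol

111 g/mol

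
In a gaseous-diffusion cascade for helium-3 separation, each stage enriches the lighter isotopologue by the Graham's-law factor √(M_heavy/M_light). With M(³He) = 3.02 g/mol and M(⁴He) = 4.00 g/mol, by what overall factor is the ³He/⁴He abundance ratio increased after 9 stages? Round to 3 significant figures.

3.54

Each stage multiplies the ratio by α = √(4.00/3.02), so after 9 stages the overall factor is α^9 = (4.00/3.02)^(9/2).
= 1.32450^(9/2) = 3.54.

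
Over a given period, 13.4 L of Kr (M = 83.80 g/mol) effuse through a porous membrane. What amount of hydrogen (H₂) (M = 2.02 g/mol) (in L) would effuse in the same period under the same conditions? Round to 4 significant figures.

Since effusion rate ∝ 1/√M, rate_H₂/rate_Kr = √(M_Kr/M_H₂) = √(83.80/2.02) = √41.49 = 6.441.
So the volume for H₂ is 13.4 × 6.441 = 86.31 L.

86.31 L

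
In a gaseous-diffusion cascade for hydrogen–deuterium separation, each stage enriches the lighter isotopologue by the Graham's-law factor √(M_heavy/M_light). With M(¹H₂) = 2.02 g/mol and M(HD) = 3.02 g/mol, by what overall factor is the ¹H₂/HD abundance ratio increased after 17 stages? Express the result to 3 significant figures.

Overall factor = α^17 with α = √(3.02/2.02), i.e. (3.02/2.02)^(17/2).
= 1.49505^(17/2) = 30.5.

30.5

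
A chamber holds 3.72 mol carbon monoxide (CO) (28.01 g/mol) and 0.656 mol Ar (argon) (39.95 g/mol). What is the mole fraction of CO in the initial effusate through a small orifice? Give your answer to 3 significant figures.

0.871

Effusion rate of each component ∝ n_i/√M_i (partial pressure × 1/√M).
x_CO(eff) = (n_CO/√M_CO) / (n_CO/√M_CO + n_Ar/√M_Ar)
= (3.72/√28.01) / (3.72/√28.01 + 0.656/√39.95) = 0.7029/(0.7029 + 0.1038) = 0.871.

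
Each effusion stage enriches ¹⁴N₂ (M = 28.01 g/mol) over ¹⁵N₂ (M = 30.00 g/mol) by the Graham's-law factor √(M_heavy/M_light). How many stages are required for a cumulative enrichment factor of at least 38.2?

107

Per stage α = (30.00/28.01)^(1/2) = 1.07105^0.5, giving ln α = 0.03432.
Need α^N ≥ 38.2 ⇒ N ≥ ln(38.2) / ln α = 3.643 / 0.03432 = 106.15.
Minimum whole number of stages: N = 107.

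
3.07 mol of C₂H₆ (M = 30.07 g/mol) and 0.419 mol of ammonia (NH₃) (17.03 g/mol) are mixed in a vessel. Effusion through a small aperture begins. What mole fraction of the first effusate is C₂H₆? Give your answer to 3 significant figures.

Each component's effusion rate ∝ (its partial pressure)·(1/√M) ∝ n_i/√M_i.
Mole fraction of C₂H₆ in the effusate = (n_C₂H₆/√M_C₂H₆) / (n_C₂H₆/√M_C₂H₆ + n_NH₃/√M_NH₃)
= (3.07/√30.07) / (3.07/√30.07 + 0.419/√17.03) = 0.5598/(0.5598 + 0.1015) = 0.846.

0.846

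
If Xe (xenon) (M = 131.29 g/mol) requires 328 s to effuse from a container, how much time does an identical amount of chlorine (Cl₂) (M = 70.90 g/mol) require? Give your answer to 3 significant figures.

Graham's law gives t_Cl₂/t_Xe = √(M_Cl₂/M_Xe) = √(70.90/131.29) = √0.5400 = 0.7349.
So the time for Cl₂ is 328 × 0.7349 = 241 s.

241 s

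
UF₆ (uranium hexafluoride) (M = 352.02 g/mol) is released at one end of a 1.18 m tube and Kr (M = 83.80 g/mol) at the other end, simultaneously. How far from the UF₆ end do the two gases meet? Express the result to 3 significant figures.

0.387 m

The fronts meet when d_UF₆ + d_Kr = L with d_UF₆/d_Kr = √(M_Kr/M_UF₆) (Graham's law). Here √(M_Kr/M_UF₆) = √(83.80/352.02) = 0.4879.
With d_UF₆ + d_Kr = 1.18 m, d_Kr = 1.18/(1 + 0.4879) = 0.7931 m.
d_UF₆ = 1.18 − 0.7931 = 0.387 m.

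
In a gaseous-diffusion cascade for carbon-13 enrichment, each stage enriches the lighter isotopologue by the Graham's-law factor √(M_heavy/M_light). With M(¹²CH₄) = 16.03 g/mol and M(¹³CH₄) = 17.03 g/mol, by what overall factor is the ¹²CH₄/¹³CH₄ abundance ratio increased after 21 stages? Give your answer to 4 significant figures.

1.888

Each stage multiplies the ratio by α = √(17.03/16.03), so after 21 stages the overall factor is α^21 = (17.03/16.03)^(21/2).
= 1.06238^(21/2) = 1.888.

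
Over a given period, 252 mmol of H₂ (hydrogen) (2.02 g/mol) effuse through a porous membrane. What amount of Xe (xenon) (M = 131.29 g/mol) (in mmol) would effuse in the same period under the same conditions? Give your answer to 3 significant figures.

Using Graham's law: rate_Xe/rate_H₂ = √(M_H₂/M_Xe) = √(2.02/131.29) = √0.01539 = 0.1240.
So the amount for Xe is 252 × 0.1240 = 31.3 mmol.

31.3 mmol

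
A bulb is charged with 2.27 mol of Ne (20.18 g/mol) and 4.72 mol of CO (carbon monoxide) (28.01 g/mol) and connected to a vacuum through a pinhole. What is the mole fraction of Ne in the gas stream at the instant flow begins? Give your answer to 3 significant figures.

0.362

Rate_i ∝ x_i/√M_i (Graham's law weighted by mole fraction), so the effusate composition follows n_i/√M_i.
So x_Ne in the escaping gas = (n_Ne/√M_Ne) / Σ(n_i/√M_i)
= (2.27/√20.18) / (2.27/√20.18 + 4.72/√28.01) = 0.5053/(0.5053 + 0.8918) = 0.362.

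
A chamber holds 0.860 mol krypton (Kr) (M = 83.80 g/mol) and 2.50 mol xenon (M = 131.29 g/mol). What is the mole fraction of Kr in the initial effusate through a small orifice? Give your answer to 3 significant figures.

0.301

The effusion rate of species i is ∝ p_i/√M_i ∝ n_i/√M_i.
So x_Kr in the escaping gas = (n_Kr/√M_Kr) / Σ(n_i/√M_i)
= (0.860/√83.80) / (0.860/√83.80 + 2.50/√131.29) = 0.09395/(0.09395 + 0.2182) = 0.301.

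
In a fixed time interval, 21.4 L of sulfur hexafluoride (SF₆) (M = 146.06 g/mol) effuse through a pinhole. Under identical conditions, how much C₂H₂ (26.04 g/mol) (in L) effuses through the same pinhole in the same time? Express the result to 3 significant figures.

50.7 L

Using Graham's law: rate_C₂H₂/rate_SF₆ = √(M_SF₆/M_C₂H₂) = √(146.06/26.04) = √5.609 = 2.368.
So the volume for C₂H₂ is 21.4 × 2.368 = 50.7 L.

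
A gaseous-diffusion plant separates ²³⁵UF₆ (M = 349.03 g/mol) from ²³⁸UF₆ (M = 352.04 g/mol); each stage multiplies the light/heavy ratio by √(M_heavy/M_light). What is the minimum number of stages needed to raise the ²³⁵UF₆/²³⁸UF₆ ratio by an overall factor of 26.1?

Single-stage factor α = √(352.04/349.03), so ln α = ½ ln(1.00862) = 0.004293.
Need α^N ≥ 26.1 ⇒ N ≥ ln(26.1) / ln α = 3.262 / 0.004293 = 759.74.
Rounding up, N = 760 stages.

760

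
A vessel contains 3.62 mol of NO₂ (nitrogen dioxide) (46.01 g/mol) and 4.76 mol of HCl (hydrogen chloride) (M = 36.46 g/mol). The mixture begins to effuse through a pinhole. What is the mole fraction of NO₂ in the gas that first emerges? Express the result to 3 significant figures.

Each component's effusion rate ∝ (its partial pressure)·(1/√M) ∝ n_i/√M_i.
x_NO₂(eff) = (n_NO₂/√M_NO₂) / (n_NO₂/√M_NO₂ + n_HCl/√M_HCl)
= (3.62/√46.01) / (3.62/√46.01 + 4.76/√36.46) = 0.5337/(0.5337 + 0.7883) = 0.404.

0.404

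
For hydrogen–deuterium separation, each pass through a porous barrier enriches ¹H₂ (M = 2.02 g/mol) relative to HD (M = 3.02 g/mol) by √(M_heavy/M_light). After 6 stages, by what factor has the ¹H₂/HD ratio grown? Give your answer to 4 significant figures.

3.342

After 6 stages the ratio has grown by (√(3.02/2.02))^6 = (3.02/2.02)^(6/2).
= 1.49505^3 = 3.342.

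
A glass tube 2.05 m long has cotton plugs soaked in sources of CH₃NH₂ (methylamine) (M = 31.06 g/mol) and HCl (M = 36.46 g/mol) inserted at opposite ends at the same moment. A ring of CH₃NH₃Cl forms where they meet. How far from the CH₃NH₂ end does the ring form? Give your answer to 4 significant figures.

1.066 m

The fronts meet when d_CH₃NH₂ + d_HCl = L with d_CH₃NH₂/d_HCl = √(M_HCl/M_CH₃NH₂) (Graham's law). Here √(M_HCl/M_CH₃NH₂) = √(36.46/31.06) = 1.083.
With d_CH₃NH₂ + d_HCl = 2.05 m, d_HCl = 2.05/(1 + 1.083) = 0.9839 m.
d_CH₃NH₂ = 2.05 − 0.9839 = 1.066 m.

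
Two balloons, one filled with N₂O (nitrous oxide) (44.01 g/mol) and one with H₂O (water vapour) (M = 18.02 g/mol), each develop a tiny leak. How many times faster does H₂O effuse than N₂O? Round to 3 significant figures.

1.56

From Graham's law, rate_H₂O/rate_N₂O = √(M_N₂O/M_H₂O) = √(44.01/18.02) = √2.442 = 1.56.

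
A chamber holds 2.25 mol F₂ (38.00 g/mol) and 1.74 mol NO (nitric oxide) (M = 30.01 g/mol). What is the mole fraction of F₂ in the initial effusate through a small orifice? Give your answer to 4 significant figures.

The effusion rate of species i is ∝ p_i/√M_i ∝ n_i/√M_i.
So x_F₂ in the escaping gas = (n_F₂/√M_F₂) / Σ(n_i/√M_i)
= (2.25/√38.00) / (2.25/√38.00 + 1.74/√30.01) = 0.3650/(0.3650 + 0.3176) = 0.5347.

0.5347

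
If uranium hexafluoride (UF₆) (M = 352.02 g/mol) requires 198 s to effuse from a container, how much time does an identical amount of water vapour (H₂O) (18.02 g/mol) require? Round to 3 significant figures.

Using Graham's law: t_H₂O/t_UF₆ = √(M_H₂O/M_UF₆) = √(18.02/352.02) = √0.05119 = 0.2263.
So the time for H₂O is 198 × 0.2263 = 44.8 s.

44.8 s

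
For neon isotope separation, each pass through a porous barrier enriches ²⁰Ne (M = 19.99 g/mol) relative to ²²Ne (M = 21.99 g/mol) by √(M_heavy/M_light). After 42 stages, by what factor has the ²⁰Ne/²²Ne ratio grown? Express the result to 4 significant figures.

7.407

Each stage multiplies the ratio by α = √(21.99/19.99), so after 42 stages the overall factor is α^42 = (21.99/19.99)^(42/2).
= 1.10005^21 = 7.407.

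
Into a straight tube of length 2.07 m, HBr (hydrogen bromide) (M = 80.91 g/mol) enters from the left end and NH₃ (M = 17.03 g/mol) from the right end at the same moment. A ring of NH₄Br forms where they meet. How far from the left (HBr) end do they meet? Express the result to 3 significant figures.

0.651 m

In equal time, each gas travels a distance ∝ its rate ∝ 1/√M, so d_HBr/d_NH₃ = √(M_NH₃/M_HBr) = √(17.03/80.91) = 0.4588.
With d_HBr + d_NH₃ = 2.07 m, d_NH₃ = 2.07/(1 + 0.4588) = 1.419 m.
d_HBr = 2.07 − 1.419 = 0.651 m.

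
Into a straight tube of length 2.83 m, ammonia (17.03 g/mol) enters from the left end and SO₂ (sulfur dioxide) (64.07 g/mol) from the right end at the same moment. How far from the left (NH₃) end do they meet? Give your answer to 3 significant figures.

1.87 m

Distances travelled in equal time are proportional to diffusion rates, so d_NH₃/d_SO₂ = √(M_SO₂/M_NH₃) = √(64.07/17.03) = 1.940.
With d_NH₃ + d_SO₂ = 2.83 m, d_SO₂ = 2.83/(1 + 1.940) = 0.9627 m.
d_NH₃ = 2.83 − 0.9627 = 1.87 m.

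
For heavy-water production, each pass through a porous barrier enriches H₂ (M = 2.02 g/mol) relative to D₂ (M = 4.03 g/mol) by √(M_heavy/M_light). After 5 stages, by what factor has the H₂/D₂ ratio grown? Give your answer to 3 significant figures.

The single-stage factor is √(M_heavy/M_light), so 5 stages give [√(4.03/2.02)]^5 = (4.03/2.02)^(5/2).
= 1.99505^(5/2) = 5.62.

5.62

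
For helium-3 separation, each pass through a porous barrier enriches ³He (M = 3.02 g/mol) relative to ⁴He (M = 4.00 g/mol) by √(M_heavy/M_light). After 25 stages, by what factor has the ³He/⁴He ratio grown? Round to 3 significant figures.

33.5

Overall factor = α^25 with α = √(4.00/3.02), i.e. (4.00/3.02)^(25/2).
= 1.32450^(25/2) = 33.5.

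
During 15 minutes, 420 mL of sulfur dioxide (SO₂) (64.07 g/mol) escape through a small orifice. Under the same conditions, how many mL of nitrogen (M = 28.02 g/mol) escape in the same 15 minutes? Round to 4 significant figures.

Using Graham's law: rate_N₂/rate_SO₂ = √(M_SO₂/M_N₂) = √(64.07/28.02) = √2.287 = 1.512.
So the volume for N₂ is 420 × 1.512 = 635.1 mL.

635.1 mL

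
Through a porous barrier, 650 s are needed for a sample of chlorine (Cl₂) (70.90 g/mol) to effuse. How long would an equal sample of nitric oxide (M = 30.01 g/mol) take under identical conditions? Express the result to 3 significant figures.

Since effusion rate ∝ 1/√M, t_NO/t_Cl₂ = √(M_NO/M_Cl₂) = √(30.01/70.90) = √0.4233 = 0.6506.
So the time for NO is 650 × 0.6506 = 423 s.

423 s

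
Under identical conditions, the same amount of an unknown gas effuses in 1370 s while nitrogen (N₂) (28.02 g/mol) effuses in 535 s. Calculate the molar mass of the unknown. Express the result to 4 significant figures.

183.7 g/mol

Using Graham's law: t_X/t_N₂ = √(M_X/M_N₂).
1370/535 = 2.561 = √(M_X/28.02)
M_X = 28.02 × 2.561² = 28.02 × 6.557 = 183.7 g/mol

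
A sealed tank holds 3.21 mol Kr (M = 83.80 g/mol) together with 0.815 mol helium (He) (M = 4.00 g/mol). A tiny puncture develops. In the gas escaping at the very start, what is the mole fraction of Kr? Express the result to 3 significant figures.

0.463

Effusion rate of each component ∝ n_i/√M_i (partial pressure × 1/√M).
So x_Kr in the escaping gas = (n_Kr/√M_Kr) / Σ(n_i/√M_i)
= (3.21/√83.80) / (3.21/√83.80 + 0.815/√4.00) = 0.3507/(0.3507 + 0.4075) = 0.463.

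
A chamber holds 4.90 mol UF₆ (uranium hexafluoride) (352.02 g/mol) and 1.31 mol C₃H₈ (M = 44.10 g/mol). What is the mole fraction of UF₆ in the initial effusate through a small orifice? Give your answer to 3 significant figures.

0.570

The effusion rate of species i is ∝ p_i/√M_i ∝ n_i/√M_i.
x_UF₆(eff) = (n_UF₆/√M_UF₆) / (n_UF₆/√M_UF₆ + n_C₃H₈/√M_C₃H₈)
= (4.90/√352.02) / (4.90/√352.02 + 1.31/√44.10) = 0.2612/(0.2612 + 0.1973) = 0.570.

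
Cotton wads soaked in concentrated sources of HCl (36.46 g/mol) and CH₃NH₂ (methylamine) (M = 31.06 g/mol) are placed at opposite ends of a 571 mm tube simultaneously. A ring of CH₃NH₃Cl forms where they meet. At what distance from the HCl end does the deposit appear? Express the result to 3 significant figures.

274 mm

Distances travelled in equal time are proportional to diffusion rates, so d_HCl/d_CH₃NH₂ = √(M_CH₃NH₂/M_HCl) = √(31.06/36.46) = 0.9230.
With d_HCl + d_CH₃NH₂ = 571 mm, d_CH₃NH₂ = 571/(1 + 0.9230) = 296.9 mm.
d_HCl = 571 − 296.9 = 274 mm.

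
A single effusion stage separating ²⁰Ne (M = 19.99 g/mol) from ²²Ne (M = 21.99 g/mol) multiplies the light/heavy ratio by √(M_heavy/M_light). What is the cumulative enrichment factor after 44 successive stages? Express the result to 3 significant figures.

The single-stage factor is √(M_heavy/M_light), so 44 stages give [√(21.99/19.99)]^44 = (21.99/19.99)^(44/2).
= 1.10005^22 = 8.15.

8.15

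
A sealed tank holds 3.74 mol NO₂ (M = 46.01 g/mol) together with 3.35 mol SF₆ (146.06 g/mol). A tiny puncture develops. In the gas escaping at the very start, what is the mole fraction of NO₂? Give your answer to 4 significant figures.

Effusion rate of each component ∝ n_i/√M_i (partial pressure × 1/√M).
So x_NO₂ in the escaping gas = (n_NO₂/√M_NO₂) / Σ(n_i/√M_i)
= (3.74/√46.01) / (3.74/√46.01 + 3.35/√146.06) = 0.5514/(0.5514 + 0.2772) = 0.6655.

0.6655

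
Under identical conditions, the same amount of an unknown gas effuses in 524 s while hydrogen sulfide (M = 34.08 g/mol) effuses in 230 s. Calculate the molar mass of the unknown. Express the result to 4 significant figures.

Since effusion rate ∝ 1/√M, t_X/t_H₂S = √(M_X/M_H₂S).
524/230 = 2.278 = √(M_X/34.08)
M_X = 34.08 × 2.278² = 34.08 × 5.190 = 176.9 g/mol

176.9 g/mol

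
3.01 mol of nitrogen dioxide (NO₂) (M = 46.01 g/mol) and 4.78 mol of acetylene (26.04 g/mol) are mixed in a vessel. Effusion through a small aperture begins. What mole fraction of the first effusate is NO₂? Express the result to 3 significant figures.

Rate_i ∝ x_i/√M_i (Graham's law weighted by mole fraction), so the effusate composition follows n_i/√M_i.
So x_NO₂ in the escaping gas = (n_NO₂/√M_NO₂) / Σ(n_i/√M_i)
= (3.01/√46.01) / (3.01/√46.01 + 4.78/√26.04) = 0.4438/(0.4438 + 0.9367) = 0.321.

0.321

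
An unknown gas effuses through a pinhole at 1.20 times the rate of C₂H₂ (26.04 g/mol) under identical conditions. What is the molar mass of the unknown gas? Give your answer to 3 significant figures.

18.1 g/mol

Since effusion rate ∝ 1/√M, rate_X/rate_C₂H₂ = √(M_C₂H₂/M_X).
1.20 = √(26.04/M_X)
M_X = 26.04 / 1.20² = 26.04 / 1.440 = 18.1 g/mol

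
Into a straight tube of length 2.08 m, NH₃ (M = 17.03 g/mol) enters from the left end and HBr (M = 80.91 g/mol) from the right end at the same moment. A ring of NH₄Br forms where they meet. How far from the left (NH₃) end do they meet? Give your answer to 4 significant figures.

1.426 m

Graham's law gives d_NH₃/d_HBr = rate_NH₃/rate_HBr = √(M_HBr/M_NH₃) = √(80.91/17.03) = 2.180.
With d_NH₃ + d_HBr = 2.08 m, d_HBr = 2.08/(1 + 2.180) = 0.6542 m.
d_NH₃ = 2.08 − 0.6542 = 1.426 m.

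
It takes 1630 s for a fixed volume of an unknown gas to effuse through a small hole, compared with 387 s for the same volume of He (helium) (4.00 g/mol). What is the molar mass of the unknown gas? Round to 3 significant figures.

Using Graham's law: t_X/t_He = √(M_X/M_He).
1630/387 = 4.212 = √(M_X/4.00)
M_X = 4.00 × 4.212² = 4.00 × 17.74 = 71.0 g/mol

71.0 g/mol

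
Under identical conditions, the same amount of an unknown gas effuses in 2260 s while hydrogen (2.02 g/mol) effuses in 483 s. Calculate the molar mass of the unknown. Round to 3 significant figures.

44.2 g/mol

Graham's law gives t_X/t_H₂ = √(M_X/M_H₂).
2260/483 = 4.679 = √(M_X/2.02)
M_X = 2.02 × 4.679² = 2.02 × 21.89 = 44.2 g/mol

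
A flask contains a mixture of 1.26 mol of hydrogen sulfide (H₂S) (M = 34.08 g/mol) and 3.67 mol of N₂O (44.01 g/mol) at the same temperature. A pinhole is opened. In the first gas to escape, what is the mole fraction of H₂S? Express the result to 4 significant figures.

Rate_i ∝ x_i/√M_i (Graham's law weighted by mole fraction), so the effusate composition follows n_i/√M_i.
x_H₂S(eff) = (n_H₂S/√M_H₂S) / (n_H₂S/√M_H₂S + n_N₂O/√M_N₂O)
= (1.26/√34.08) / (1.26/√34.08 + 3.67/√44.01) = 0.2158/(0.2158 + 0.5532) = 0.2807.

0.2807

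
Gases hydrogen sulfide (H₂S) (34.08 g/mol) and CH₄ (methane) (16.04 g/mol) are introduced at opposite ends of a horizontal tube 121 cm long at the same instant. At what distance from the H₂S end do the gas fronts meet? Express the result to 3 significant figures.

Graham's law gives d_H₂S/d_CH₄ = rate_H₂S/rate_CH₄ = √(M_CH₄/M_H₂S) = √(16.04/34.08) = 0.6860.
With d_H₂S + d_CH₄ = 121 cm, d_CH₄ = 121/(1 + 0.6860) = 71.77 cm.
d_H₂S = 121 − 71.77 = 49.2 cm.

49.2 cm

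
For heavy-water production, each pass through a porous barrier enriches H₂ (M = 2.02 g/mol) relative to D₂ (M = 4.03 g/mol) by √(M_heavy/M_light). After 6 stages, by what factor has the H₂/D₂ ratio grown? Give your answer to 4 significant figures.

7.941

The single-stage factor is √(M_heavy/M_light), so 6 stages give [√(4.03/2.02)]^6 = (4.03/2.02)^(6/2).
= 1.99505^3 = 7.941.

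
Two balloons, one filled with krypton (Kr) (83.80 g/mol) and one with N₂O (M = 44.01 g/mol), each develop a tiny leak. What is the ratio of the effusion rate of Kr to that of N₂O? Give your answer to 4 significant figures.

Using Graham's law: rate_Kr/rate_N₂O = √(M_N₂O/M_Kr) = √(44.01/83.80) = √0.5252 = 0.7247.

0.7247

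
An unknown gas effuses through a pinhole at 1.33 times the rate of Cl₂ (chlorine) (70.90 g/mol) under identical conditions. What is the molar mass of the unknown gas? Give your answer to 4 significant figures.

By Graham's law, rate_X/rate_Cl₂ = √(M_Cl₂/M_X).
1.33 = √(70.90/M_X)
M_X = 70.90 / 1.33² = 70.90 / 1.769 = 40.08 g/mol

40.08 g/mol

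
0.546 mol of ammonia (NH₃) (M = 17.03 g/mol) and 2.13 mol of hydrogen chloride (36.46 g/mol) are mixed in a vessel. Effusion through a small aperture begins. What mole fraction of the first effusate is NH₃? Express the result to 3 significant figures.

0.273

Each component's effusion rate ∝ (its partial pressure)·(1/√M) ∝ n_i/√M_i.
x_NH₃(eff) = (n_NH₃/√M_NH₃) / (n_NH₃/√M_NH₃ + n_HCl/√M_HCl)
= (0.546/√17.03) / (0.546/√17.03 + 2.13/√36.46) = 0.1323/(0.1323 + 0.3528) = 0.273.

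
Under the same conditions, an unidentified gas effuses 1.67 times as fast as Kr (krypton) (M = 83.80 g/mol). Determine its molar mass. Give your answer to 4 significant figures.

30.05 g/mol

By Graham's law, rate_X/rate_Kr = √(M_Kr/M_X).
1.67 = √(83.80/M_X)
M_X = 83.80 / 1.67² = 83.80 / 2.789 = 30.05 g/mol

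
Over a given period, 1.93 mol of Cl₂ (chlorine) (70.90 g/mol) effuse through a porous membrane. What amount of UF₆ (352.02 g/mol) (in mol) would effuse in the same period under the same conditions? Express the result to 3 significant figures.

Using Graham's law: rate_UF₆/rate_Cl₂ = √(M_Cl₂/M_UF₆) = √(70.90/352.02) = √0.2014 = 0.4488.
So the amount for UF₆ is 1.93 × 0.4488 = 0.866 mol.

0.866 mol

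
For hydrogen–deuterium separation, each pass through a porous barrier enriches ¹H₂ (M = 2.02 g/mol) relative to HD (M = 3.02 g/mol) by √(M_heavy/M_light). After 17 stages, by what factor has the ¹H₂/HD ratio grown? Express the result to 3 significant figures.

Each stage multiplies the ratio by α = √(3.02/2.02), so after 17 stages the overall factor is α^17 = (3.02/2.02)^(17/2).
= 1.49505^(17/2) = 30.5.

30.5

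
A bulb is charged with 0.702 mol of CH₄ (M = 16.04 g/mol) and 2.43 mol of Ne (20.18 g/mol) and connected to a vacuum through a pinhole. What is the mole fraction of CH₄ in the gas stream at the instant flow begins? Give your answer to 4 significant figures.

Effusion rate of each component ∝ n_i/√M_i (partial pressure × 1/√M).
x_CH₄(eff) = (n_CH₄/√M_CH₄) / (n_CH₄/√M_CH₄ + n_Ne/√M_Ne)
= (0.702/√16.04) / (0.702/√16.04 + 2.43/√20.18) = 0.1753/(0.1753 + 0.5409) = 0.2447.

0.2447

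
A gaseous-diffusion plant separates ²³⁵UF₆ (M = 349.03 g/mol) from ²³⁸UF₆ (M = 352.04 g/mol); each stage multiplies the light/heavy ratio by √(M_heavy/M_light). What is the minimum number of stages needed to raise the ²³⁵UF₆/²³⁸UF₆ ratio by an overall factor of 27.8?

Single-stage factor α = √(352.04/349.03), so ln α = ½ ln(1.00862) = 0.004293.
Need α^N ≥ 27.8 ⇒ N ≥ ln(27.8) / ln α = 3.325 / 0.004293 = 774.44.
So at least 775 stages are needed.

775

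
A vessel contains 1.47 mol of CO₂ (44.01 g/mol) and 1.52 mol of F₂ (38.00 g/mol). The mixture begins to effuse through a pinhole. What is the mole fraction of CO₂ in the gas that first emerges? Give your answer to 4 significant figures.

0.4733

The effusion rate of species i is ∝ p_i/√M_i ∝ n_i/√M_i.
x_CO₂(eff) = (n_CO₂/√M_CO₂) / (n_CO₂/√M_CO₂ + n_F₂/√M_F₂)
= (1.47/√44.01) / (1.47/√44.01 + 1.52/√38.00) = 0.2216/(0.2216 + 0.2466) = 0.4733.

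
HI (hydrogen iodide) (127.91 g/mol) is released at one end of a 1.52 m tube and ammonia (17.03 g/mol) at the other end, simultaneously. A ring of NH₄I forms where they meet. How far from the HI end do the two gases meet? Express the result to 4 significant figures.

The fronts meet when d_HI + d_NH₃ = L with d_HI/d_NH₃ = √(M_NH₃/M_HI) (Graham's law). Here √(M_NH₃/M_HI) = √(17.03/127.91) = 0.3649.
With d_HI + d_NH₃ = 1.52 m, d_NH₃ = 1.52/(1 + 0.3649) = 1.114 m.
d_HI = 1.52 − 1.114 = 0.4064 m.

0.4064 m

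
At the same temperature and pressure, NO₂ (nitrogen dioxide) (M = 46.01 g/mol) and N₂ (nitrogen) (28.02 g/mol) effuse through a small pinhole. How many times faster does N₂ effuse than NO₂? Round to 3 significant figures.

Using Graham's law: rate_N₂/rate_NO₂ = √(M_NO₂/M_N₂) = √(46.01/28.02) = √1.642 = 1.28.

1.28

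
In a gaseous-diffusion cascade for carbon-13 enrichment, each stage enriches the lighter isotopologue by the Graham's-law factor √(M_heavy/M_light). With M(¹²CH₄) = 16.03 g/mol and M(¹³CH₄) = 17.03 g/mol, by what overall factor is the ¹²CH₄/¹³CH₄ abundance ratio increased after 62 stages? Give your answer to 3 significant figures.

6.53

After 62 stages the ratio has grown by (√(17.03/16.03))^62 = (17.03/16.03)^(62/2).
= 1.06238^31 = 6.53.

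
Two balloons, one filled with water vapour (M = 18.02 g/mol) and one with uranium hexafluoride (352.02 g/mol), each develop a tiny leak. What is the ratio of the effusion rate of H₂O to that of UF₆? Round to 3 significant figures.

4.42

By Graham's law, rate_H₂O/rate_UF₆ = √(M_UF₆/M_H₂O) = √(352.02/18.02) = √19.53 = 4.42.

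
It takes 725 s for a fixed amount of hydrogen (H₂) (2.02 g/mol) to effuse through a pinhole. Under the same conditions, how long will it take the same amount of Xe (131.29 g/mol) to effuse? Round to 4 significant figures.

From Graham's law, t_Xe/t_H₂ = √(M_Xe/M_H₂) = √(131.29/2.02) = √65.00 = 8.062.
So the time for Xe is 725 × 8.062 = 5845 s.

5845 s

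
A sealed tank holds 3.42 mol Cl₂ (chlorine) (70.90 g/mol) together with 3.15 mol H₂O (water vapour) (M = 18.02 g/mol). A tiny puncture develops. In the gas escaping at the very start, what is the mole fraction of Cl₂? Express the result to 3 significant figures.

Rate_i ∝ x_i/√M_i (Graham's law weighted by mole fraction), so the effusate composition follows n_i/√M_i.
Mole fraction of Cl₂ in the effusate = (n_Cl₂/√M_Cl₂) / (n_Cl₂/√M_Cl₂ + n_H₂O/√M_H₂O)
= (3.42/√70.90) / (3.42/√70.90 + 3.15/√18.02) = 0.4062/(0.4062 + 0.7420) = 0.354.

0.354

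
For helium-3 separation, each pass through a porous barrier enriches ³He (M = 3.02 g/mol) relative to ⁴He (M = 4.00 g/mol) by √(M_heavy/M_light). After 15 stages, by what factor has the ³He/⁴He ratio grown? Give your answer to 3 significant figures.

8.23

Each stage multiplies the ratio by α = √(4.00/3.02), so after 15 stages the overall factor is α^15 = (4.00/3.02)^(15/2).
= 1.32450^(15/2) = 8.23.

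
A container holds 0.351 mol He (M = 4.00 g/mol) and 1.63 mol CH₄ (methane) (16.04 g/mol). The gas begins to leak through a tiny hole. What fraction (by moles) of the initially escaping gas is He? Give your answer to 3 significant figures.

Effusion rate of each component ∝ n_i/√M_i (partial pressure × 1/√M).
Mole fraction of He in the effusate = (n_He/√M_He) / (n_He/√M_He + n_CH₄/√M_CH₄)
= (0.351/√4.00) / (0.351/√4.00 + 1.63/√16.04) = 0.1755/(0.1755 + 0.4070) = 0.301.

0.301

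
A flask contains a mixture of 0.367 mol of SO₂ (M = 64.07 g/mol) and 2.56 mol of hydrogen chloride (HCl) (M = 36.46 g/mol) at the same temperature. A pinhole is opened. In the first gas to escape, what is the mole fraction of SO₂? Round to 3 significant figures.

0.0976

Each component's effusion rate ∝ (its partial pressure)·(1/√M) ∝ n_i/√M_i.
x_SO₂(eff) = (n_SO₂/√M_SO₂) / (n_SO₂/√M_SO₂ + n_HCl/√M_HCl)
= (0.367/√64.07) / (0.367/√64.07 + 2.56/√36.46) = 0.04585/(0.04585 + 0.4240) = 0.0976.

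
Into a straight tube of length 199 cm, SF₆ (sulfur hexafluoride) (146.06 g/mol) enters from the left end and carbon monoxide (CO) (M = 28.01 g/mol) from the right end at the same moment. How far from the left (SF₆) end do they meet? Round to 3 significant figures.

60.6 cm

Distances travelled in equal time are proportional to diffusion rates, so d_SF₆/d_CO = √(M_CO/M_SF₆) = √(28.01/146.06) = 0.4379.
With d_SF₆ + d_CO = 199 cm, d_CO = 199/(1 + 0.4379) = 138.4 cm.
d_SF₆ = 199 − 138.4 = 60.6 cm.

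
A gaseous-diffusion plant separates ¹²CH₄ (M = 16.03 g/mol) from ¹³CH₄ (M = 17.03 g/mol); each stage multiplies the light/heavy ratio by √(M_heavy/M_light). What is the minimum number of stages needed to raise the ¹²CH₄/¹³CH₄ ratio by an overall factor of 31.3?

114

With α = √(17.03/16.03) per stage, ln α = ½ ln(1.06238) = 0.03026.
Need α^N ≥ 31.3 ⇒ N ≥ ln(31.3) / ln α = 3.444 / 0.03026 = 113.81.
Minimum whole number of stages: N = 114.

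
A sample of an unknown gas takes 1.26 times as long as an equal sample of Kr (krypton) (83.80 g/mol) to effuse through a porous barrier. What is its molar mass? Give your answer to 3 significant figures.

133 g/mol

By Graham's law, t_X/t_Kr = √(M_X/M_Kr).
1.26 = √(M_X/83.80)
M_X = 83.80 × 1.26² = 83.80 × 1.588 = 133 g/mol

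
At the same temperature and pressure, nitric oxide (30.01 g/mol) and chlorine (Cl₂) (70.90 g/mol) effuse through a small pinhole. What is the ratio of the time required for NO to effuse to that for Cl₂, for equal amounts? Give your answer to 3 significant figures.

0.651

Graham's law gives t_NO/t_Cl₂ = √(M_NO/M_Cl₂) = √(30.01/70.90) = √0.4233 = 0.651.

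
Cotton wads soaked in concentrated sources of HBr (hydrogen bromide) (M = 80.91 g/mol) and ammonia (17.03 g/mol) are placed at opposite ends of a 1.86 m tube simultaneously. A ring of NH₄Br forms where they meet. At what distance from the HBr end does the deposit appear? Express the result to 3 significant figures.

In equal time, each gas travels a distance ∝ its rate ∝ 1/√M, so d_HBr/d_NH₃ = √(M_NH₃/M_HBr) = √(17.03/80.91) = 0.4588.
With d_HBr + d_NH₃ = 1.86 m, d_NH₃ = 1.86/(1 + 0.4588) = 1.275 m.
d_HBr = 1.86 − 1.275 = 0.585 m.

0.585 m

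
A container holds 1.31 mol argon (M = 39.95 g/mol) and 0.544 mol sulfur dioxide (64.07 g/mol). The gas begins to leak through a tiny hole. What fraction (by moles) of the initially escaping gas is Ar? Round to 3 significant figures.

0.753

Effusion rate of each component ∝ n_i/√M_i (partial pressure × 1/√M).
So x_Ar in the escaping gas = (n_Ar/√M_Ar) / Σ(n_i/√M_i)
= (1.31/√39.95) / (1.31/√39.95 + 0.544/√64.07) = 0.2073/(0.2073 + 0.06796) = 0.753.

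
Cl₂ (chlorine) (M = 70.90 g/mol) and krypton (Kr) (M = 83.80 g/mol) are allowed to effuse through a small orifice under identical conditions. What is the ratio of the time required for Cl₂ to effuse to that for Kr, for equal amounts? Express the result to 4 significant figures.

Using Graham's law: t_Cl₂/t_Kr = √(M_Cl₂/M_Kr) = √(70.90/83.80) = √0.8461 = 0.9198.

0.9198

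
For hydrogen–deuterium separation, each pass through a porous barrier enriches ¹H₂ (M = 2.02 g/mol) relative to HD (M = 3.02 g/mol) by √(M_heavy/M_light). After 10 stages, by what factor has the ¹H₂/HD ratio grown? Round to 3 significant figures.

Each stage multiplies the ratio by α = √(3.02/2.02), so after 10 stages the overall factor is α^10 = (3.02/2.02)^(10/2).
= 1.49505^5 = 7.47.

7.47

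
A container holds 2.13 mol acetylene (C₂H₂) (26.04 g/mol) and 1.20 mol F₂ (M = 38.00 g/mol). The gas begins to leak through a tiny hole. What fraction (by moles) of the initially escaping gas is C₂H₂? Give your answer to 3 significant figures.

0.682

Each component's effusion rate ∝ (its partial pressure)·(1/√M) ∝ n_i/√M_i.
Mole fraction of C₂H₂ in the effusate = (n_C₂H₂/√M_C₂H₂) / (n_C₂H₂/√M_C₂H₂ + n_F₂/√M_F₂)
= (2.13/√26.04) / (2.13/√26.04 + 1.20/√38.00) = 0.4174/(0.4174 + 0.1947) = 0.682.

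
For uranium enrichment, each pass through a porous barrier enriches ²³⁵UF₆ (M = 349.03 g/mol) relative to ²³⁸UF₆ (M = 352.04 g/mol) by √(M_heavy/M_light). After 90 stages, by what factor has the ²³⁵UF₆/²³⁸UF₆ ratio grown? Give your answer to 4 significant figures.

After 90 stages the ratio has grown by (√(352.04/349.03))^90 = (352.04/349.03)^(90/2).
= 1.00862^45 = 1.472.

1.472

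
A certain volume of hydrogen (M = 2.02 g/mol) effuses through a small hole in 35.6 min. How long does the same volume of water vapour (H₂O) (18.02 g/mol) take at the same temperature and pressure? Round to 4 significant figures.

106.3 min

From Graham's law, t_H₂O/t_H₂ = √(M_H₂O/M_H₂) = √(18.02/2.02) = √8.921 = 2.987.
So the time for H₂O is 35.6 × 2.987 = 106.3 min.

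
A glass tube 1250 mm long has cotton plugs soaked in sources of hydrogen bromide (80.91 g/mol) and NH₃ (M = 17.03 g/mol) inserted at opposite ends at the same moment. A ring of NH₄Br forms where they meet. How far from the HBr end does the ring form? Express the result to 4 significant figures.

393.1 mm

In equal time, each gas travels a distance ∝ its rate ∝ 1/√M, so d_HBr/d_NH₃ = √(M_NH₃/M_HBr) = √(17.03/80.91) = 0.4588.
With d_HBr + d_NH₃ = 1250 mm, d_NH₃ = 1250/(1 + 0.4588) = 856.9 mm.
d_HBr = 1250 − 856.9 = 393.1 mm.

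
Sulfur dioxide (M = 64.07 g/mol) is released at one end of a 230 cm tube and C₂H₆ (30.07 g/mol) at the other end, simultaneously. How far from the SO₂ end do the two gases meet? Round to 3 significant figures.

The fronts meet when d_SO₂ + d_C₂H₆ = L with d_SO₂/d_C₂H₆ = √(M_C₂H₆/M_SO₂) (Graham's law). Here √(M_C₂H₆/M_SO₂) = √(30.07/64.07) = 0.6851.
With d_SO₂ + d_C₂H₆ = 230 cm, d_C₂H₆ = 230/(1 + 0.6851) = 136.5 cm.
d_SO₂ = 230 − 136.5 = 93.5 cm.

93.5 cm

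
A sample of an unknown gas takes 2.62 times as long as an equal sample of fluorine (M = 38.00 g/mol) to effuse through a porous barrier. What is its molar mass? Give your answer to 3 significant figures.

Graham's law gives t_X/t_F₂ = √(M_X/M_F₂).
2.62 = √(M_X/38.00)
M_X = 38.00 × 2.62² = 38.00 × 6.864 = 261 g/mol

261 g/mol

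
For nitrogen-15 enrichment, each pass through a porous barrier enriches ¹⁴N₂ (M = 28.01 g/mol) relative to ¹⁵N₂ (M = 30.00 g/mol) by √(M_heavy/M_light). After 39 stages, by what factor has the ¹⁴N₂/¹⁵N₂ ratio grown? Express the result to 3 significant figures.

3.81

The single-stage factor is √(M_heavy/M_light), so 39 stages give [√(30.00/28.01)]^39 = (30.00/28.01)^(39/2).
= 1.07105^(39/2) = 3.81.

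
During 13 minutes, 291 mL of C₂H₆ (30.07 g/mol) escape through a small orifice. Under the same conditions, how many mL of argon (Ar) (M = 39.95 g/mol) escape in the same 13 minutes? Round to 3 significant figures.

Graham's law gives rate_Ar/rate_C₂H₆ = √(M_C₂H₆/M_Ar) = √(30.07/39.95) = √0.7527 = 0.8676.
So the volume for Ar is 291 × 0.8676 = 252 mL.

252 mL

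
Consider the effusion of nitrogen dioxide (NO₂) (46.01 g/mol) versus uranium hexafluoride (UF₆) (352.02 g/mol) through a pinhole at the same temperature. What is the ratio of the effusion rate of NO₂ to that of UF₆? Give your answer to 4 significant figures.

Graham's law gives rate_NO₂/rate_UF₆ = √(M_UF₆/M_NO₂) = √(352.02/46.01) = √7.651 = 2.766.

2.766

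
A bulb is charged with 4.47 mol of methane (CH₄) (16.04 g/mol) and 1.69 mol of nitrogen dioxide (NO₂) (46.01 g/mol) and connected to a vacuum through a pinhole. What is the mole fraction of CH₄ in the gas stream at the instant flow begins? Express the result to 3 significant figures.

0.818

The effusion rate of species i is ∝ p_i/√M_i ∝ n_i/√M_i.
Mole fraction of CH₄ in the effusate = (n_CH₄/√M_CH₄) / (n_CH₄/√M_CH₄ + n_NO₂/√M_NO₂)
= (4.47/√16.04) / (4.47/√16.04 + 1.69/√46.01) = 1.116/(1.116 + 0.2491) = 0.818.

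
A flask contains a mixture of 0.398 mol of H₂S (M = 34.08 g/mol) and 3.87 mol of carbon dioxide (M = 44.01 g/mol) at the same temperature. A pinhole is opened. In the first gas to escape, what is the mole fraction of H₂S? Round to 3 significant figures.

The effusion rate of species i is ∝ p_i/√M_i ∝ n_i/√M_i.
So x_H₂S in the escaping gas = (n_H₂S/√M_H₂S) / Σ(n_i/√M_i)
= (0.398/√34.08) / (0.398/√34.08 + 3.87/√44.01) = 0.06818/(0.06818 + 0.5834) = 0.105.

0.105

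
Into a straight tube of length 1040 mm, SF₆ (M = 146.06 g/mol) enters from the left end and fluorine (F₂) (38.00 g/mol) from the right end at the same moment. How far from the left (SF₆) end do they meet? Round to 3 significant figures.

Graham's law gives d_SF₆/d_F₂ = rate_SF₆/rate_F₂ = √(M_F₂/M_SF₆) = √(38.00/146.06) = 0.5101.
With d_SF₆ + d_F₂ = 1040 mm, d_F₂ = 1040/(1 + 0.5101) = 688.7 mm.
d_SF₆ = 1040 − 688.7 = 351 mm.

351 mm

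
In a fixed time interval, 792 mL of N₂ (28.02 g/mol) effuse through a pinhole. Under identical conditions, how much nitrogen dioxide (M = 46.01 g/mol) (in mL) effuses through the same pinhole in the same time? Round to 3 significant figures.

Since effusion rate ∝ 1/√M, rate_NO₂/rate_N₂ = √(M_N₂/M_NO₂) = √(28.02/46.01) = √0.6090 = 0.7804.
So the volume for NO₂ is 792 × 0.7804 = 618 mL.

618 mL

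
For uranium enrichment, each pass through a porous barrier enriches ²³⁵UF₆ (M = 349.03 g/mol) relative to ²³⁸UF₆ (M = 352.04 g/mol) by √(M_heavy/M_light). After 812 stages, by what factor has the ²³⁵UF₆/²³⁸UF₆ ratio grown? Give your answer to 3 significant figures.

Each stage multiplies the ratio by α = √(352.04/349.03), so after 812 stages the overall factor is α^812 = (352.04/349.03)^(812/2).
= 1.00862^406 = 32.7.

32.7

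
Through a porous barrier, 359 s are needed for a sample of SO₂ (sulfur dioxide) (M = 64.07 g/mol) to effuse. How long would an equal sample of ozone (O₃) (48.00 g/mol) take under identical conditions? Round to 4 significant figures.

310.7 s

Graham's law gives t_O₃/t_SO₂ = √(M_O₃/M_SO₂) = √(48.00/64.07) = √0.7492 = 0.8656.
So the time for O₃ is 359 × 0.8656 = 310.7 s.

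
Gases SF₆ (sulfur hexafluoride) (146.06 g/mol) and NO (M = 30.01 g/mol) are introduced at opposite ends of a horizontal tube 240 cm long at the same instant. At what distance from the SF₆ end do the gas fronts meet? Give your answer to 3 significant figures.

Distances travelled in equal time are proportional to diffusion rates, so d_SF₆/d_NO = √(M_NO/M_SF₆) = √(30.01/146.06) = 0.4533.
With d_SF₆ + d_NO = 240 cm, d_NO = 240/(1 + 0.4533) = 165.1 cm.
d_SF₆ = 240 − 165.1 = 74.9 cm.

74.9 cm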